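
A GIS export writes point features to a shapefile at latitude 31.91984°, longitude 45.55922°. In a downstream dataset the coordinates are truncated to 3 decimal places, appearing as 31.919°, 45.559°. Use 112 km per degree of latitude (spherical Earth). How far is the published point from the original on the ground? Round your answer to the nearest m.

The latitude changed by +0.00084° and the longitude by +0.00022°.
N–S: 0.00084° × 112000 m/° = 94.08 m.
East–west at this latitude: 0.00022° × 112000 × cos 31.919° ≈ 0.00022 × 95065.2 = 20.9143 m.
Distance: √(94.08² + 20.9143²) ≈ 96.3766 m.

96 m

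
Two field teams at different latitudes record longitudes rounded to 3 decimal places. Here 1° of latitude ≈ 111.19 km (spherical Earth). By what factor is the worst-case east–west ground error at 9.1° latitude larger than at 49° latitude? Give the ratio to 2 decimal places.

Rounding to 3 decimal places leaves the longitude within ±0.0005° of the true value.
Error at 9.1° = 0.0005° × 111190 × cos 9.1° ≈ 55.595 × 0.9874 = 54.895 m.
At 49°: 0.0005° × 111190 × cos 49° = 0.0005 × 111190 × 0.6561 ≈ 36.474 m.
The ratio reduces to cos 9.1° / cos 49° = 0.9874/0.6561 ≈ 1.5051.

1.51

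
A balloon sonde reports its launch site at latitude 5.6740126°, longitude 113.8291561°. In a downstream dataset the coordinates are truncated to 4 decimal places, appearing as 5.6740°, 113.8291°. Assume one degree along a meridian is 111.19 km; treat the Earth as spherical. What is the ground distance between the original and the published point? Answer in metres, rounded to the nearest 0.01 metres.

The latitude changed by +0.0000126° and the longitude by +0.0000561°.
N–S: 0.0000126° × 111190 m/° = 1.40099 m.
East–west at this latitude: 0.0000561° × 111190 × cos 5.674° ≈ 0.0000561 × 110645 = 6.2072 m.
Combined displacement = (1.40099² + 6.2072²)^½ ≈ 6.36334 m.

6.36 metres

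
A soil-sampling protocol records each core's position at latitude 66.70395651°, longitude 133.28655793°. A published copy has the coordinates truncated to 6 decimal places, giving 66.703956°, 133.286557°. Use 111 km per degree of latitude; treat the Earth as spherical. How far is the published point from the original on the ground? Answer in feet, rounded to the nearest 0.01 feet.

Δlat = 66.70395651 − 66.703956 = +0.00000051°; Δlon = 133.28655793 − 133.286557 = +0.00000093°.
N–S: 0.00000051° × 111000 m/° = 0.05661 m.
E–W at 66.704°: 0.00000093° × 111000 × cos 66.704° = 0.00000093 × 111000 × 0.3955 ≈ 0.0408256 m.
Distance: √(0.05661² + 0.0408256²) ≈ 0.0697956 m.
Converting: 0.0697956 m × 3.2808 ft/m ≈ 0.22899 ft.

0.23 feet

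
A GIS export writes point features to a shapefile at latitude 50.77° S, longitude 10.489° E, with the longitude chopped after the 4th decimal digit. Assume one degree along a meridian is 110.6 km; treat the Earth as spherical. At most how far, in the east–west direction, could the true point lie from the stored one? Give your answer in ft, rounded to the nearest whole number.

Truncating at 4 decimal places can drop up to a full unit in the last place, so the longitude may be off by as much as 0.0001°.
One degree of longitude at 50.77° is 110600 × cos 50.77° ≈ 110600 × 0.6324 = 69947.3 m.
Maximum E–W displacement: 0.0001 × 69947.3 = 6.99473 m.
Converting: 6.99473 m × 3.2808 ft/m ≈ 22.949 ft.

23 ft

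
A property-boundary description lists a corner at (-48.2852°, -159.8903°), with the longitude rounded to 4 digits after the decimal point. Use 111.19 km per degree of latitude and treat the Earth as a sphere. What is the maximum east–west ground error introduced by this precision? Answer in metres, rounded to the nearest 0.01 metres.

Rounding to 4 decimal places leaves the longitude within ±5e-05° of the true value.
One degree of longitude at 48.2852° is 111190 × cos 48.2852° ≈ 111190 × 0.6654 = 73988.4 m.
So at most 5e-05° × 73988.4 ≈ 3.69942 m east–west.

3.70 metres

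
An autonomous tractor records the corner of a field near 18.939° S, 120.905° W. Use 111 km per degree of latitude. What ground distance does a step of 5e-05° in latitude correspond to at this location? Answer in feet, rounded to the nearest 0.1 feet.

5e-05° × 111000 m/° = 5.55 m.
Converting: 5.55 m × 3.2808 ft/m ≈ 18.209 ft.

18.2 feet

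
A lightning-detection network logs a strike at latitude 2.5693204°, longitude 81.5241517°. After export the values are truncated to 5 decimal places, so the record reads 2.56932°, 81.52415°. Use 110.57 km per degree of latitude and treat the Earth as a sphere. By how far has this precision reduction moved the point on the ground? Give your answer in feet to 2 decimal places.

0.63 feet

The latitude changed by +0.0000004° and the longitude by +0.0000017°.
North–south shift: 0.0000004 × 110570 = 0.044228 m.
East–west at this latitude: 0.0000017° × 110570 × cos 2.56932° ≈ 0.0000017 × 110459 = 0.18778 m.
Distance: √(0.044228² + 0.18778²) ≈ 0.192918 m.
In feet: 0.192918 m ÷ 0.3048 ≈ 0.63293 ft.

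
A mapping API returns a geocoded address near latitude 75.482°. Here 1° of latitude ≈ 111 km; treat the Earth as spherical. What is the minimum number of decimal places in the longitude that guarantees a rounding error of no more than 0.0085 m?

At 75.482° one degree of longitude covers 111000 × cos 75.482° ≈ 111000 × 0.2507 ≈ 27825.9 m.
Rounding to N decimal places gives at most 0.5 × 10⁻ᴺ degrees of error, i.e. 0.5 × 10⁻ᴺ × 27825.9 m.
Need 0.5 × 27825.9 × 10⁻ᴺ ≤ 0.0085 → 10⁻ᴺ ≤ 6.109e-07, so N ≥ 6.21.
N = 6 would give 0.0139 m (too coarse); N = 7 gives 0.00139 m ≤ 0.0085 m.

7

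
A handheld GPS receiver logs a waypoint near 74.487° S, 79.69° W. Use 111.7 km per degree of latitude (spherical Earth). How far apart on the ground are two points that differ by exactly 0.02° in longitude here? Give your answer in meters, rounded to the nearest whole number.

597 meters

0.02° of longitude at 74.487° is 0.02 × 111700 × cos 74.487° ≈ 0.02 × 29874.9 = 597.499 m.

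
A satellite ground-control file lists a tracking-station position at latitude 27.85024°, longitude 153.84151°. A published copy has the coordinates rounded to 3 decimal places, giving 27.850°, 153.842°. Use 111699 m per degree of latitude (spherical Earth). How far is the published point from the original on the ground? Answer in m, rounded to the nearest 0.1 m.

55.3 m

The latitude changed by +0.00024° and the longitude by -0.00049°.
N–S: 0.00024° × 111699 m/° = 26.8078 m.
E–W at 27.85°: -0.00049° × 111699 × cos 27.85° = -0.00049 × 111699 × 0.8842 ≈ -48.393 m.
Hypotenuse of the two orthogonal shifts: √(26.8078² + 48.393²) = 55.3222 m.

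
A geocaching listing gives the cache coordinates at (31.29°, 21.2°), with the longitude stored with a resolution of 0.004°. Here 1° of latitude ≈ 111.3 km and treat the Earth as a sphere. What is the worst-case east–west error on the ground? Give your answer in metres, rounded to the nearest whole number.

190 metres

With a 0.004° grid the true value lies within half a step, ±0.004°/2 = ±0.002°, of the stored one.
One degree of longitude at 31.29° is 111300 × cos 31.29° ≈ 111300 × 0.8545 = 95111.4 m.
So at most 0.002° × 95111.4 ≈ 190.223 m east–west.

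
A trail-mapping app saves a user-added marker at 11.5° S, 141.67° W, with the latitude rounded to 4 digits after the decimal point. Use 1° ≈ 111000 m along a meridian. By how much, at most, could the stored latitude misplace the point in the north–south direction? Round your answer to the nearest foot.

Rounding to 4 decimal places leaves the latitude within ±5e-05° of the true value.
Along the meridian that is 5e-05° × 111000 m/° = 5.55 m.
Converting: 5.55 m × 3.2808 ft/m ≈ 18.209 ft.

18 feet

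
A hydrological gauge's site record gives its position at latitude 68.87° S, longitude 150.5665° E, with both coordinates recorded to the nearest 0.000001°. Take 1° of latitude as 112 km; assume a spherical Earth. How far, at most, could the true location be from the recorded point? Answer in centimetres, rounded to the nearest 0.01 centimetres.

5.95 centimetres

Rounding to 6 decimal places leaves each coordinate within ±5e-07° of the true value.
Latitude error → 5e-07 × 112000 = 0.056 m along the meridian.
E–W at 68.87°: 5e-07° × 112000 × cos 68.87° = 5e-07 × 112000 × 0.3605 ≈ 0.0201872 m.
The two errors are perpendicular, so the maximum displacement is √(0.056² + 0.0201872²) ≈ 0.0595275 m.
That is 0.0595275 m = 5.9527 cm.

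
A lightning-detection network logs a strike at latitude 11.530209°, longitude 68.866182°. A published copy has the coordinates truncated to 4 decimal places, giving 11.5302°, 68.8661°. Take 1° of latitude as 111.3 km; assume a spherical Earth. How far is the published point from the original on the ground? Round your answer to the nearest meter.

9 meters

The latitude changed by +0.000009° and the longitude by +0.000082°.
N–S: 0.000009° × 111300 m/° = 1.0017 m.
East–west at this latitude: 0.000082° × 111300 × cos 11.5302° ≈ 0.000082 × 109054 = 8.94242 m.
Hypotenuse of the two orthogonal shifts: √(1.0017² + 8.94242²) = 8.99835 m.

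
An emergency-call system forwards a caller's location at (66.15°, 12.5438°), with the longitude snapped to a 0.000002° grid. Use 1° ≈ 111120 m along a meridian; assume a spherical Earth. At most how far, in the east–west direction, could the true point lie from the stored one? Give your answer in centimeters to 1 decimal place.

4.5 centimeters

With a 0.000002° grid the true value lies within half a step, ±0.000002°/2 = ±1e-06°, of the stored one.
One degree of longitude at 66.15° is 111120 × cos 66.15° ≈ 111120 × 0.4043 = 44930.7 m.
Maximum E–W displacement: 1e-06 × 44930.7 = 0.0449307 m.
That is 0.0449307 m = 4.4931 cm.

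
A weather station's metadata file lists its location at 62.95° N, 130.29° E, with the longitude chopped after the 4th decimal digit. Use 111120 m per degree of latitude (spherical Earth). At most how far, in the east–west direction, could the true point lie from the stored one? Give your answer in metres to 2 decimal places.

Truncating at 4 decimal places can drop up to a full unit in the last place, so the longitude may be off by as much as 0.0001°.
One degree of longitude at 62.95° is 111120 × cos 62.95° ≈ 111120 × 0.4548 = 50533.8 m.
Maximum E–W displacement: 0.0001 × 50533.8 = 5.05338 m.

5.05 metres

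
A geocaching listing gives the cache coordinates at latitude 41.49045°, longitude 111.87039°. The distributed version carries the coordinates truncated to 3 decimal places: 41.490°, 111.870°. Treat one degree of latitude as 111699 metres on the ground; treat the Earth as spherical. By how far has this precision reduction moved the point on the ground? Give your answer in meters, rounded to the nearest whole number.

Δlat = 41.49045 − 41.490 = +0.00045°; Δlon = 111.87039 − 111.870 = +0.00039°.
North–south shift: 0.00045 × 111699 = 50.2646 m.
E–W at 41.49°: 0.00039° × 111699 × cos 41.49° = 0.00039 × 111699 × 0.7491 ≈ 32.6315 m.
Distance: √(50.2646² + 32.6315²) ≈ 59.9278 m.

60 meters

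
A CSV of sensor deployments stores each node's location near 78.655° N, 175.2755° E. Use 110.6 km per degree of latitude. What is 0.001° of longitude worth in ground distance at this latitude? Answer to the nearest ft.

At 78.655° a degree of longitude is 110600 × cos 78.655° ≈ 21756.8 m, so 0.001° corresponds to 21.7568 m.
In feet: 21.7568 m ÷ 0.3048 ≈ 71.381 ft.

71 ft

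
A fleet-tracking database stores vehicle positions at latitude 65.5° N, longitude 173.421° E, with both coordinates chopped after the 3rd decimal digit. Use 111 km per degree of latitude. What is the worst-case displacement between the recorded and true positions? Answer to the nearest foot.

Truncating at 3 decimal places can drop up to a full unit in the last place, so each coordinate may be off by as much as 0.001°.
North–south component: 0.001° × 111000 = 111 m.
E–W at 65.5°: 0.001° × 111000 × cos 65.5° = 0.001 × 111000 × 0.4147 ≈ 46.0309 m.
The two errors are perpendicular, so the maximum displacement is √(111² + 46.0309²) ≈ 120.166 m.
In feet: 120.166 m ÷ 0.3048 ≈ 394.25 ft.

394 feet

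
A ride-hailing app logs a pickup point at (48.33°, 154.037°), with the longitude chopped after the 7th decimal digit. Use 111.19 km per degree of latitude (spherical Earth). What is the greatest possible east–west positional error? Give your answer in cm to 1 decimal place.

0.7 cm

Truncating at 7 decimal places can drop up to a full unit in the last place, so the longitude may be off by as much as 1e-07°.
One degree of longitude at 48.33° is 111190 × cos 48.33° ≈ 111190 × 0.6648 = 73923.5 m.
Maximum E–W displacement: 1e-07 × 73923.5 = 0.00739235 m.
That is 0.00739235 m = 0.73923 cm.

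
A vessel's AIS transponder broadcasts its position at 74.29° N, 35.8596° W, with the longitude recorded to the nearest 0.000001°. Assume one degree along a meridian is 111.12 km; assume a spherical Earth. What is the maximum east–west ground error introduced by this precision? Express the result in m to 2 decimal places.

0.02 m

Rounding to 6 decimal places leaves the longitude within ±5e-07° of the true value.
At latitude 74.29° a degree of longitude spans 111120 m × cos 74.29° = 111120 × 0.2708 ≈ 30087.8 m.
East–west error: 5e-07° × 30087.8 m/° ≈ 0.0150439 m.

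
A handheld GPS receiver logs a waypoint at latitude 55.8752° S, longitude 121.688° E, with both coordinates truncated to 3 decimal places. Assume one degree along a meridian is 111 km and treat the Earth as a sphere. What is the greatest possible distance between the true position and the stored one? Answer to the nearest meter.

127 meters

Truncating at 3 decimal places can drop up to a full unit in the last place, so each coordinate may be off by as much as 0.001°.
N–S: 0.001° × 111000 m/° = 111 m.
E–W at 55.8752°: 0.001° × 111000 × cos 55.8752° = 0.001 × 111000 × 0.5610 ≈ 62.2707 m.
Worst case both components are at the extreme and orthogonal: √(111² + 62.2707²) ≈ 127.274 m.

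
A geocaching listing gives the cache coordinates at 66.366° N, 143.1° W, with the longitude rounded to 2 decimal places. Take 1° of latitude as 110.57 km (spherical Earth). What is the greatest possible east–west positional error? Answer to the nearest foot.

Rounding to 2 decimal places leaves the longitude within ±0.005° of the true value.
Parallels shrink by cos φ, so at 66.366° a degree of longitude is 110570 × 0.4009 ≈ 44326.7 m.
Maximum E–W displacement: 0.005 × 44326.7 = 221.634 m.
In feet: 221.634 m ÷ 0.3048 ≈ 727.14 ft.

727 feet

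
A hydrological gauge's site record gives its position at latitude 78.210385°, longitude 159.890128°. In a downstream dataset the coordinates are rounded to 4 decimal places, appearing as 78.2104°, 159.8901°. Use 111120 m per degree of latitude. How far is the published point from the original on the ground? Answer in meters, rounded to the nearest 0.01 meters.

Δlat = 78.210385 − 78.2104 = -0.000015°; Δlon = 159.890128 − 159.8901 = +0.000028°.
North–south shift: -0.000015 × 111120 = -1.6668 m.
East–west at this latitude: 0.000028° × 111120 × cos 78.2104° ≈ 0.000028 × 22703.9 = 0.635708 m.
Distance: √(1.6668² + 0.635708²) ≈ 1.78391 m.

1.78 meters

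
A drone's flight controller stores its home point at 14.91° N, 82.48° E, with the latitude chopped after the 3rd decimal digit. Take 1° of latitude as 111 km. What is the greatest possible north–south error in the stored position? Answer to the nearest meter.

111 meters

Truncating at 3 decimal places can drop up to a full unit in the last place, so the latitude may be off by as much as 0.001°.
So the N–S error is at most 0.001 × 111000 = 111 m.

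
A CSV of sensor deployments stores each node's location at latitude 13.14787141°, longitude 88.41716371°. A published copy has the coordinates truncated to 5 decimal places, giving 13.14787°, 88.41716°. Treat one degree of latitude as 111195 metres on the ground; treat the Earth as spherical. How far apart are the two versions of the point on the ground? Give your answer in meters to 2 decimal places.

Δlat = 13.14787141 − 13.14787 = +0.00000141°; Δlon = 88.41716371 − 88.41716 = +0.00000371°.
North–south shift: 0.00000141 × 111195 = 0.156785 m.
E–W at 13.1479°: 0.00000371° × 111195 × cos 13.1479° = 0.00000371 × 111195 × 0.9738 ≈ 0.401719 m.
Combined displacement = (0.156785² + 0.401719²)^½ ≈ 0.431231 m.

0.43 meters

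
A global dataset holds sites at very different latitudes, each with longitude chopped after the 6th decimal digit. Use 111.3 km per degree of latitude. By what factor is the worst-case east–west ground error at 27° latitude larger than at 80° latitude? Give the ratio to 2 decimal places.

Truncating at 6 decimal places can drop up to a full unit in the last place, so the longitude may be off by as much as 1e-06°.
At 27°: 1e-06° × 111300 × cos 27° = 1e-06 × 111300 × 0.8910 ≈ 0.099169 m.
Error at 80° = 1e-06° × 111300 × cos 80° ≈ 0.1113 × 0.1736 = 0.019327 m.
Ratio: 0.099169 / 0.019327 = cos 27° / cos 80° ≈ 5.1311.

5.13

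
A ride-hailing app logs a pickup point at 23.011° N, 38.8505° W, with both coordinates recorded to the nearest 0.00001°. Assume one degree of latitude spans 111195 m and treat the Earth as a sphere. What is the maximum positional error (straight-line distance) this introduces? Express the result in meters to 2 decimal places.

0.76 meters

Rounding to 5 decimal places leaves each coordinate within ±5e-06° of the true value.
N–S: 5e-06° × 111195 m/° = 0.555975 m.
East–west component at 23.011°: 5e-06° × 111195 × cos 23.011° ≈ 5e-06 × 102347 ≈ 0.511736 m.
Combining orthogonally: (0.555975² + 0.511736²)^½ ≈ 0.755633 m.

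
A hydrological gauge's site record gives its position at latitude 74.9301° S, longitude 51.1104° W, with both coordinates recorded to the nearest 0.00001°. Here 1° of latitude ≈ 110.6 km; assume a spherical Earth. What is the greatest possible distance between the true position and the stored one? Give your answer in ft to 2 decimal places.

Rounding to 5 decimal places leaves each coordinate within ±5e-06° of the true value.
North–south component: 5e-06° × 110600 = 0.553 m.
East–west component at 74.9301°: 5e-06° × 110600 × cos 74.9301° ≈ 5e-06 × 28755.7 ≈ 0.143778 m.
The two errors are perpendicular, so the maximum displacement is √(0.553² + 0.143778²) ≈ 0.571385 m.
Converting: 0.571385 m × 3.2808 ft/m ≈ 1.8746 ft.

1.87 ft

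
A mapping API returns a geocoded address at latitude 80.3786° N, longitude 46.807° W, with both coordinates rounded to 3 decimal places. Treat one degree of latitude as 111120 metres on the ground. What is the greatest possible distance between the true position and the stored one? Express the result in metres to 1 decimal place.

56.3 metres

Rounding to 3 decimal places leaves each coordinate within ±0.0005° of the true value.
N–S: 0.0005° × 111120 m/° = 55.56 m.
East–west component at 80.3786°: 0.0005° × 111120 × cos 80.3786° ≈ 0.0005 × 18572.3 ≈ 9.28613 m.
The two errors are perpendicular, so the maximum displacement is √(55.56² + 9.28613²) ≈ 56.3307 m.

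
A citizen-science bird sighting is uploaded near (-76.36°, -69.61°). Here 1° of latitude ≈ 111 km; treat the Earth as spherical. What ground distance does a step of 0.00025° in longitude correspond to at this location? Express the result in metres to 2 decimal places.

6.54 metres

0.00025° of longitude at 76.36° is 0.00025 × 111000 × cos 76.36° ≈ 0.00025 × 26176.1 = 6.54402 m.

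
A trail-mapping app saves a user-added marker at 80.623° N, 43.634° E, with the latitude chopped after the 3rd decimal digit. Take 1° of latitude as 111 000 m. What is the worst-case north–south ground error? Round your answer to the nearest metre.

111 metres

Truncating at 3 decimal places can drop up to a full unit in the last place, so the latitude may be off by as much as 0.001°.
Along the meridian that is 0.001° × 111000 m/° = 111 m.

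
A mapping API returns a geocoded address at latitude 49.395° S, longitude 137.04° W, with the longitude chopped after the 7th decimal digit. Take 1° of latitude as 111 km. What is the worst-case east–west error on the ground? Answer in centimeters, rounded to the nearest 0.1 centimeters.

Truncating at 7 decimal places can drop up to a full unit in the last place, so the longitude may be off by as much as 1e-07°.
At latitude 49.395° a degree of longitude spans 111000 m × cos 49.395° = 111000 × 0.6508 ≈ 72243.3 m.
East–west error: 1e-07° × 72243.3 m/° ≈ 0.00722433 m.
That is 0.00722433 m = 0.72243 cm.

0.7 centimeters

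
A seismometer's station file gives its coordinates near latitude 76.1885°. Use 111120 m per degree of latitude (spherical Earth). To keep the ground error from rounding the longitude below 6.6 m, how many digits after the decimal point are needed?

4 decimal places

At 76.1885° one degree of longitude covers 111120 × cos 76.1885° ≈ 111120 × 0.2387 ≈ 26527.5 m.
N decimal places → at most half a unit in the last place, 0.5 × 10⁻ᴺ° = 26527.5/2 × 10⁻ᴺ m.
Need 0.5 × 26527.5 × 10⁻ᴺ ≤ 6.6 → 10⁻ᴺ ≤ 4.976e-04, so N ≥ 3.30.
So 4 decimal places suffice (1.33 m); 3 would allow up to 13.3 m.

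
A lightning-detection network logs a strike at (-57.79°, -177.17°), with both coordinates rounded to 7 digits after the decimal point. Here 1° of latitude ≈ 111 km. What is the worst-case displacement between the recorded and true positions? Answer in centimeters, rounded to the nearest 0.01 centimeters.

Rounding to 7 decimal places leaves each coordinate within ±5e-08° of the true value.
North–south component: 5e-08° × 111000 = 0.00555 m.
Longitude error → 5e-08 × 111000 × cos 57.79° = 5e-08 × 111000 × 0.5330 ≈ 0.00295828 m.
The two errors are perpendicular, so the maximum displacement is √(0.00555² + 0.00295828²) ≈ 0.00628919 m.
That is 0.00628919 m = 0.62892 cm.

0.63 centimeters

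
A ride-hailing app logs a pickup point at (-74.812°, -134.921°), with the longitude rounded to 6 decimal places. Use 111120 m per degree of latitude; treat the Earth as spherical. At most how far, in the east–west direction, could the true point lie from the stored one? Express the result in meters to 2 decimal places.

Rounding to 6 decimal places leaves the longitude within ±5e-07° of the true value.
Parallels shrink by cos φ, so at 74.812° a degree of longitude is 111120 × 0.2620 ≈ 29112 m.
East–west error: 5e-07° × 29112 m/° ≈ 0.014556 m.

0.01 meters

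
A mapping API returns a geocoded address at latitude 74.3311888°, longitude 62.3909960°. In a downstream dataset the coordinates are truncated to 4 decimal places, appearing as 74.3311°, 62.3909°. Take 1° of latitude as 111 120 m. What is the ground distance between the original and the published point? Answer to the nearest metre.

The latitude changed by +0.0000888° and the longitude by +0.0000960°.
North–south shift: 0.0000888 × 111120 = 9.86746 m.
E–W at 74.3311°: 0.0000960° × 111120 × cos 74.3311° = 0.0000960 × 111120 × 0.2701 ≈ 2.88106 m.
Distance: √(9.86746² + 2.88106²) ≈ 10.2795 m.

10 metres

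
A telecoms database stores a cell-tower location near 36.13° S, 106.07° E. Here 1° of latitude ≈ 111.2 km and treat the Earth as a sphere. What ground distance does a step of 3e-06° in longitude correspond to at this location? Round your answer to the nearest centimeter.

At 36.13° a degree of longitude is 111200 × cos 36.13° ≈ 89814.2 m, so 3e-06° corresponds to 0.269442 m.
That is 0.269442 m = 26.944 cm.

27 centimeters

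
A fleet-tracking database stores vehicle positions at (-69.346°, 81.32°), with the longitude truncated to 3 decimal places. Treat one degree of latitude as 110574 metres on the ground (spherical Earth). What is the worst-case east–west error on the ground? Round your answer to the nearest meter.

39 meters

Truncating at 3 decimal places can drop up to a full unit in the last place, so the longitude may be off by as much as 0.001°.
One degree of longitude at 69.346° is 110574 × cos 69.346° ≈ 110574 × 0.3527 = 39002.1 m.
Maximum E–W displacement: 0.001 × 39002.1 = 39.0021 m.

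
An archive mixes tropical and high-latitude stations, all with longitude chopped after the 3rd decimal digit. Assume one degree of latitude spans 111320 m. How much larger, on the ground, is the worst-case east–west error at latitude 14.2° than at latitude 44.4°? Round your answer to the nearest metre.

Truncating at 3 decimal places can drop up to a full unit in the last place, so the longitude may be off by as much as 0.001°.
At 14.2°: 0.001° × 111320 × cos 14.2° = 0.001 × 111320 × 0.9694 ≈ 107.92 m.
At 44.4°: 0.001° × 111320 × cos 44.4° = 0.001 × 111320 × 0.7145 ≈ 79.535 m.
Difference: 107.92 − 79.535 = 28.384 m.

28 metres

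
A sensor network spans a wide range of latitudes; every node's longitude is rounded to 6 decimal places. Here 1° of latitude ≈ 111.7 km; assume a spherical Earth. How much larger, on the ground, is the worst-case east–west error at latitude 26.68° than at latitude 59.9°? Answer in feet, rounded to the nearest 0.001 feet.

0.072 feet

Rounding to 6 decimal places leaves the longitude within ±5e-07° of the true value.
Error at 26.68° = 5e-07° × 111700 × cos 26.68° ≈ 0.05585 × 0.8935 = 0.049904 m.
Error at 59.9° = 5e-07° × 111700 × cos 59.9° ≈ 0.05585 × 0.5015 = 0.028009 m.
Difference: 0.049904 − 0.028009 = 0.021894 m.
Converting: 0.0218942 m × 3.2808 ft/m ≈ 0.071831 ft.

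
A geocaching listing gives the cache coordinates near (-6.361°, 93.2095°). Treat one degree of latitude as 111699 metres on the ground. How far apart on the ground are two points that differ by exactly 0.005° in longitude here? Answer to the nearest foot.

0.005° of longitude at 6.361° is 0.005 × 111699 × cos 6.361° ≈ 0.005 × 111011 = 555.057 m.
In feet: 555.057 m ÷ 0.3048 ≈ 1821.1 ft.

1821 feet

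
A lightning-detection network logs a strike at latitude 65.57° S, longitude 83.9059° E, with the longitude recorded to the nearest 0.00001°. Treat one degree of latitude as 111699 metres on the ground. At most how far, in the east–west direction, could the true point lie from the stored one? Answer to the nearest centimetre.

23 centimetres

Rounding to 5 decimal places leaves the longitude within ±5e-06° of the true value.
One degree of longitude at 65.57° is 111699 × cos 65.57° ≈ 111699 × 0.4136 = 46196.6 m.
Maximum E–W displacement: 5e-06 × 46196.6 = 0.230983 m.
That is 0.230983 m = 23.098 cm.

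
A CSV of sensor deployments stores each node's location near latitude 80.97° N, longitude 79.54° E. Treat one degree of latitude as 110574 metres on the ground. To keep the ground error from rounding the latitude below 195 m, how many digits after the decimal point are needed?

3 decimal places

One degree of latitude covers 110574 m.
Rounding to N decimal places gives at most 0.5 × 10⁻ᴺ degrees of error, i.e. 0.5 × 10⁻ᴺ × 110574 m.
Need 0.5 × 110574 × 10⁻ᴺ ≤ 195 → 10⁻ᴺ ≤ 3.527e-03, so N ≥ 2.45.
So 3 decimal places suffice (55.3 m); 2 would allow up to 553 m.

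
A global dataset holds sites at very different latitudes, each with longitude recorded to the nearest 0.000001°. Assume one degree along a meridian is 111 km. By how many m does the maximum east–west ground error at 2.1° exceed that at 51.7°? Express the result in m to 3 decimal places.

Rounding to 6 decimal places leaves the longitude within ±5e-07° of the true value.
At 2.1°: 5e-07° × 111000 × cos 2.1° = 5e-07 × 111000 × 0.9993 ≈ 0.055463 m.
Error at 51.7° = 5e-07° × 111000 × cos 51.7° ≈ 0.0555 × 0.6198 = 0.034398 m.
So the lower-latitude error exceeds the higher by 0.055463 − 0.034398 = 0.021065 m.

0.021 m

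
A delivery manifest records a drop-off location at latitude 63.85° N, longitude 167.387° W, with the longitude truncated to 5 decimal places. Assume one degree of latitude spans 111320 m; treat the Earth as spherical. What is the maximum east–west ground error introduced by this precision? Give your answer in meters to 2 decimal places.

0.49 meters

Truncating at 5 decimal places can drop up to a full unit in the last place, so the longitude may be off by as much as 1e-05°.
One degree of longitude at 63.85° is 111320 × cos 63.85° ≈ 111320 × 0.4407 = 49061.2 m.
East–west error: 1e-05° × 49061.2 m/° ≈ 0.490612 m.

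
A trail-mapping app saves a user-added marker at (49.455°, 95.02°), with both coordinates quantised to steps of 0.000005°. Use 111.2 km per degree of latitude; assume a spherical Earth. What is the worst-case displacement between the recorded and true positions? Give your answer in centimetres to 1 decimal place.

33.2 centimetres

With a 0.000005° grid the true value lies within half a step, ±0.000005°/2 = ±2.5e-06°, of the stored one.
North–south component: 2.5e-06° × 111200 = 0.278 m.
Longitude error → 2.5e-06 × 111200 × cos 49.455° = 2.5e-06 × 111200 × 0.6500 ≈ 0.180713 m.
Worst case both components are at the extreme and orthogonal: √(0.278² + 0.180713²) ≈ 0.331574 m.
That is 0.331574 m = 33.157 cm.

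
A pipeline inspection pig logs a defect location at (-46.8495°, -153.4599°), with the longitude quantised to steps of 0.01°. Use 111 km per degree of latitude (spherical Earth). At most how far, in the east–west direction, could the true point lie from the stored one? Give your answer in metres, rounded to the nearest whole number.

380 metres

With a 0.01° grid the true value lies within half a step, ±0.01°/2 = ±0.005°, of the stored one.
One degree of longitude at 46.8495° is 111000 × cos 46.8495° ≈ 111000 × 0.6839 = 75914.8 m.
Maximum E–W displacement: 0.005 × 75914.8 = 379.574 m.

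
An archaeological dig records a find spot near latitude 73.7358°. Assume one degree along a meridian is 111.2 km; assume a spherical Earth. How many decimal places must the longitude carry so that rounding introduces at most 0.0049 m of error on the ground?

7

At 73.7358° one degree of longitude covers 111200 × cos 73.7358° ≈ 111200 × 0.2801 ≈ 31143.4 m.
N decimal places → at most half a unit in the last place, 0.5 × 10⁻ᴺ° = 31143.4/2 × 10⁻ᴺ m.
Need 0.5 × 31143.4 × 10⁻ᴺ ≤ 0.0049 → 10⁻ᴺ ≤ 3.147e-07, so N ≥ 6.50.
N = 6 would give 0.0156 m (too coarse); N = 7 gives 0.00156 m ≤ 0.0049 m.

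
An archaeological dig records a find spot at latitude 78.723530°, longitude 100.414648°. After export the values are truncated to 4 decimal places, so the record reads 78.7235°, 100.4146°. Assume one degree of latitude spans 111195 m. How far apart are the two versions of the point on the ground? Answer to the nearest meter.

Δlat = 78.723530 − 78.7235 = +0.000030°; Δlon = 100.414648 − 100.4146 = +0.000048°.
North–south shift: 0.000030 × 111195 = 3.33585 m.
East–west at this latitude: 0.000048° × 111195 × cos 78.7235° ≈ 0.000048 × 21743.5 = 1.04369 m.
Hypotenuse of the two orthogonal shifts: √(3.33585² + 1.04369²) = 3.49531 m.

3 meters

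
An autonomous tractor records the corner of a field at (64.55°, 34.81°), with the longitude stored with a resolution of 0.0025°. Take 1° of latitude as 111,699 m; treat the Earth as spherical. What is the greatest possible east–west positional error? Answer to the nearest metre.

With a 0.0025° grid the true value lies within half a step, ±0.0025°/2 = ±0.00125°, of the stored one.
Parallels shrink by cos φ, so at 64.55° a degree of longitude is 111699 × 0.4297 ≈ 47999.7 m.
So at most 0.00125° × 47999.7 ≈ 59.9996 m east–west.

60 metres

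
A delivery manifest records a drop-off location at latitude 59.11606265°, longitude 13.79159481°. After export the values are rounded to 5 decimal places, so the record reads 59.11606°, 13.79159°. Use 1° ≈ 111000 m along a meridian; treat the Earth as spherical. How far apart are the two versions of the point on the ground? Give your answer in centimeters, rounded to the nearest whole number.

40 centimeters

Δlat = 59.11606265 − 59.11606 = +0.00000265°; Δlon = 13.79159481 − 13.79159 = +0.00000481°.
North–south shift: 0.00000265 × 111000 = 0.29415 m.
East–west at this latitude: 0.00000481° × 111000 × cos 59.1161° ≈ 0.00000481 × 56976.4 = 0.274056 m.
Combined displacement = (0.29415² + 0.274056²)^½ ≈ 0.402034 m.
That is 0.402034 m = 40.203 cm.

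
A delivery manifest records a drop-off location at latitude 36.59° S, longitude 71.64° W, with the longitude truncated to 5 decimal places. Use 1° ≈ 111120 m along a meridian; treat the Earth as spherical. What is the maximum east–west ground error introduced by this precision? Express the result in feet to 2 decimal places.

Truncating at 5 decimal places can drop up to a full unit in the last place, so the longitude may be off by as much as 1e-05°.
At latitude 36.59° a degree of longitude spans 111120 m × cos 36.59° = 111120 × 0.8029 ≈ 89220.6 m.
Maximum E–W displacement: 1e-05 × 89220.6 = 0.892206 m.
Converting: 0.892206 m × 3.2808 ft/m ≈ 2.9272 ft.

2.93 feet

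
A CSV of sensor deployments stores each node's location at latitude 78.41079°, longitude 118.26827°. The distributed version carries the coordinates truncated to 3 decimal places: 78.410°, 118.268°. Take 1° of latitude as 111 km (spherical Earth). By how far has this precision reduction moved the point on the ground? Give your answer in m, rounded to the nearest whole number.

The latitude changed by +0.00079° and the longitude by +0.00027°.
North–south shift: 0.00079 × 111000 = 87.69 m.
E–W at 78.41°: 0.00027° × 111000 × cos 78.41° = 0.00027 × 111000 × 0.2009 ≈ 6.02118 m.
Combined displacement = (87.69² + 6.02118²)^½ ≈ 87.8965 m.

88 m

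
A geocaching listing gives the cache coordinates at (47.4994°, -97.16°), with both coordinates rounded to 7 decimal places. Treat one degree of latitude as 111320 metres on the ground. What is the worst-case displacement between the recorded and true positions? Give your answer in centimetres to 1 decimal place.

0.7 centimetres

Rounding to 7 decimal places leaves each coordinate within ±5e-08° of the true value.
Latitude error → 5e-08 × 111320 = 0.005566 m along the meridian.
Longitude error → 5e-08 × 111320 × cos 47.4994° = 5e-08 × 111320 × 0.6756 ≈ 0.00376038 m.
Combining orthogonally: (0.005566² + 0.00376038²)^½ ≈ 0.0067172 m.
That is 0.0067172 m = 0.67172 cm.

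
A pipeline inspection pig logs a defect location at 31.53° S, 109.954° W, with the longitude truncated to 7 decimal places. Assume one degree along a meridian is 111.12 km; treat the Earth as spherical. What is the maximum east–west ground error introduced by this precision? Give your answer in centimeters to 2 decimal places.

0.95 centimeters

Truncating at 7 decimal places can drop up to a full unit in the last place, so the longitude may be off by as much as 1e-07°.
Parallels shrink by cos φ, so at 31.53° a degree of longitude is 111120 × 0.8524 ≈ 94715 m.
So at most 1e-07° × 94715 ≈ 0.0094715 m east–west.
That is 0.0094715 m = 0.94715 cm.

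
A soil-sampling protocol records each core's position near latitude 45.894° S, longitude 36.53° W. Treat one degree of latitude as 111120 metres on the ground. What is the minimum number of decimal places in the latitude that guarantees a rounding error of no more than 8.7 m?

One degree of latitude covers 111120 m.
N decimal places → at most half a unit in the last place, 0.5 × 10⁻ᴺ° = 111120/2 × 10⁻ᴺ m.
Need 0.5 × 111120 × 10⁻ᴺ ≤ 8.7 → 10⁻ᴺ ≤ 1.566e-04, so N ≥ 3.81.
N = 3 would give 55.6 m (too coarse); N = 4 gives 5.56 m ≤ 8.7 m.

4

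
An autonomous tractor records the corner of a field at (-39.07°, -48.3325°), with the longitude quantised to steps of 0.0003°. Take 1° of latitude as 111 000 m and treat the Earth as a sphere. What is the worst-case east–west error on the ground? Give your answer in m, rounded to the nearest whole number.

13 m

With a 0.0003° grid the true value lies within half a step, ±0.0003°/2 = ±0.00015°, of the stored one.
At latitude 39.07° a degree of longitude spans 111000 m × cos 39.07° = 111000 × 0.7764 ≈ 86177.8 m.
Maximum E–W displacement: 0.00015 × 86177.8 = 12.9267 m.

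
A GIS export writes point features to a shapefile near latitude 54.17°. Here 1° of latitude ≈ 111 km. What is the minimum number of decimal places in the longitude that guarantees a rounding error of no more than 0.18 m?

6 decimal places

At 54.17° one degree of longitude covers 111000 × cos 54.17° ≈ 111000 × 0.5854 ≈ 64977.4 m.
With N decimal places the half-ulp bound is 0.5·10⁻ᴺ°, or 0.5·10⁻ᴺ × 64977.4 m on the ground.
Need 0.5 × 64977.4 × 10⁻ᴺ ≤ 0.18 → 10⁻ᴺ ≤ 5.540e-06, so N ≥ 5.26.
So 6 decimal places suffice (0.0325 m); 5 would allow up to 0.325 m.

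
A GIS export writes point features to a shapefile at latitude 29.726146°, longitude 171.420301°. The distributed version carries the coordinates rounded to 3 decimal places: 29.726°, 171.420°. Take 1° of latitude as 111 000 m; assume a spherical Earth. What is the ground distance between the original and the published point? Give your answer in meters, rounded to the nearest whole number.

33 meters

Δlat = 29.726146 − 29.726 = +0.000146°; Δlon = 171.420301 − 171.420 = +0.000301°.
N–S: 0.000146° × 111000 m/° = 16.206 m.
E–W at 29.726°: 0.000301° × 111000 × cos 29.726° = 0.000301 × 111000 × 0.8684 ≈ 29.0143 m.
Distance: √(16.206² + 29.0143²) ≈ 33.2335 m.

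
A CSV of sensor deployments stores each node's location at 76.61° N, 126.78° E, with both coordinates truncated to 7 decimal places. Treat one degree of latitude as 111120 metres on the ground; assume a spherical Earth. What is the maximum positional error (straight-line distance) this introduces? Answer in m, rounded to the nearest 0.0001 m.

Truncating at 7 decimal places can drop up to a full unit in the last place, so each coordinate may be off by as much as 1e-07°.
Latitude error → 1e-07 × 111120 = 0.011112 m along the meridian.
Longitude error → 1e-07 × 111120 × cos 76.61° = 1e-07 × 111120 × 0.2316 ≈ 0.0025733 m.
Combining orthogonally: (0.011112² + 0.0025733²)^½ ≈ 0.0114061 m.

0.0114 m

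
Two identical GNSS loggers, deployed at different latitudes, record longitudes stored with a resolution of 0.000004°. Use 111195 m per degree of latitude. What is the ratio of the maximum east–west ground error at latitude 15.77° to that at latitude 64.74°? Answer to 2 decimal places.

With a 0.000004° grid the true value lies within half a step, ±0.000004°/2 = ±2e-06°, of the stored one.
At 15.77°: 2e-06° × 111195 × cos 15.77° = 2e-06 × 111195 × 0.9624 ≈ 0.21402 m.
At 64.74°: 2e-06° × 111195 × cos 64.74° = 2e-06 × 111195 × 0.4267 ≈ 0.0949 m.
The ratio reduces to cos 15.77° / cos 64.74° = 0.9624/0.4267 ≈ 2.2552.

2.26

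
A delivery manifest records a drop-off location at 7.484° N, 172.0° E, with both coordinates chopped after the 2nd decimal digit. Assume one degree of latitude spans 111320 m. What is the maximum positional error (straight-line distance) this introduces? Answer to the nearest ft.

Truncating at 2 decimal places can drop up to a full unit in the last place, so each coordinate may be off by as much as 0.01°.
N–S: 0.01° × 111320 m/° = 1113.2 m.
E–W at 7.484°: 0.01° × 111320 × cos 7.484° = 0.01 × 111320 × 0.9915 ≈ 1103.72 m.
Worst case both components are at the extreme and orthogonal: √(1113.2² + 1103.72²) ≈ 1567.61 m.
Converting: 1567.61 m × 3.2808 ft/m ≈ 5143.1 ft.

5143 ft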